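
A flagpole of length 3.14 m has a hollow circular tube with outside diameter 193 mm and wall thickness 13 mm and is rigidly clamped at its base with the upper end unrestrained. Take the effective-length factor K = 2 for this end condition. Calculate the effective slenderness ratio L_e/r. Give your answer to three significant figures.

λ ≈ 98.4

Inner diameter d_i = 193 − 2×13 = 167.0 mm
I = π(d_o⁴ − d_i⁴)/64 = π(193⁴ − 167.0⁴)/64 = 2.993×10^7 mm⁴
A = 7.351×10^3 mm²;  r_min = √(I/A) = √(2.993×10^7/7.351×10^3) = 63.81 mm
L_e = K·L = 2 × 3.14 m = 6.280 m = 6280.0 mm
λ = L_e / r_min = 6280.0 / 63.81 = 98.4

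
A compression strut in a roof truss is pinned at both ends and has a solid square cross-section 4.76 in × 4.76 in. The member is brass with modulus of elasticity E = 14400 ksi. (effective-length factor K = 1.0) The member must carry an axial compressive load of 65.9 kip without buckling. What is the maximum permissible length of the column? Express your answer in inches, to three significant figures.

I = a⁴/12 = 4.76⁴/12 = 42.78 in⁴
At the buckling limit P_cr = P = 6.590×10^4 lb
From P_cr = π²EI/(K·L)²:  L = (1/K)·√(π²EI/P_cr) = (1/1)·√(π²×1.44×10^7×42.78/6.590×10^4)
L = 304 in

L_max ≈ 304 in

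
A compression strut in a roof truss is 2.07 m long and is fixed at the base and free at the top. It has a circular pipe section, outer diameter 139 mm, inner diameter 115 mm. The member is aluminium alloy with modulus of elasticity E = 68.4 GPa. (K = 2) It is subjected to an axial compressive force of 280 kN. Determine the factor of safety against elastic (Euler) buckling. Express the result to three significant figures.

d_o = 139 mm, d_i = 115 mm
I = π(d_o⁴ − d_i⁴)/64 = π(139⁴ − 115.0⁴)/64 = 9.739×10^6 mm⁴
I = 9.739×10^6 mm⁴ = 9.739×10^-6 m⁴
Effective length L_e = K·L = 2 × 2.07 = 4.140 m
P_cr = π²EI / L_e² = π² × 68.4×10⁹ × 9.739×10^-6 / 4.140² = 3.836×10^5 N
Factor of safety n = P_cr / P = 383.59 / 280 = 1.37

n ≈ 1.37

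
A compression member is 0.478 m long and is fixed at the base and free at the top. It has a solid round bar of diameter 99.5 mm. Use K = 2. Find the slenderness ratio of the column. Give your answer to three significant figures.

For a solid circle r = d/4 = 99.5/4 = 24.88 mm
L_e = K·L = 2 × 0.478 m = 0.9560 m = 956.00 mm
λ = L_e / r_min = 956.00 / 24.88 = 38.4

λ ≈ 38.4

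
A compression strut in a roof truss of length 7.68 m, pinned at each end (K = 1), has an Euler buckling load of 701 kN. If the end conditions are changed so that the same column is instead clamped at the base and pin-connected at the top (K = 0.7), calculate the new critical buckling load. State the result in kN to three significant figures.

P_cr ≈ 1430 kN

P_cr ∝ 1/K², so P_cr,new = P_cr,old × (K_old/K_new)² = 701 × (1/0.7)²
= 701 × 2.041 = 1430 kN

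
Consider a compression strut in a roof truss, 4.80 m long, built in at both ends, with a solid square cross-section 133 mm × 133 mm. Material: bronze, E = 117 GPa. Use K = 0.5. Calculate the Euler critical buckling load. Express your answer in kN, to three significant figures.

P_cr ≈ 5230 kN

I = a⁴/12 = 133⁴/12 = 2.608×10^7 mm⁴
I = 2.608×10^7 mm⁴ = 2.608×10^-5 m⁴
Effective length L_e = K·L = 0.5 × 4.80 = 2.400 m
P_cr = π²EI / L_e² = π² × 117×10⁹ × 2.608×10^-5 / 2.400² = 5.227×10^6 N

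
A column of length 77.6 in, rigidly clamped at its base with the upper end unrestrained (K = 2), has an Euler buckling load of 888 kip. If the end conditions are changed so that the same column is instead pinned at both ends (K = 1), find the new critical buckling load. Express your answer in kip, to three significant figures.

P_cr ≈ 3550 kip

P_cr ∝ 1/K², so P_cr,new = P_cr,old × (K_old/K_new)² = 888 × (2/1)²
= 888 × 4.000 = 3550 kip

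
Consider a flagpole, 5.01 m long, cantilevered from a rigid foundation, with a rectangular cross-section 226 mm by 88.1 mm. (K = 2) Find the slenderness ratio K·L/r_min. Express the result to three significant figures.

λ ≈ 394

For a rectangle r_min = b/√12 = 88.1/√12 = 25.43 mm
L_e = K·L = 2 × 5.01 m = 10.02 m = 10020 mm
λ = L_e / r_min = 10020 / 25.43 = 394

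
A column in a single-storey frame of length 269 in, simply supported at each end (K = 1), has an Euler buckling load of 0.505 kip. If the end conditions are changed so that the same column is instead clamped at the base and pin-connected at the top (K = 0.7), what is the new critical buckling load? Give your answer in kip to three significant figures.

P_cr ≈ 1.03 kip

P_cr ∝ 1/K², so P_cr,new = P_cr,old × (K_old/K_new)² = 0.505 × (1/0.7)²
= 0.505 × 2.041 = 1.03 kip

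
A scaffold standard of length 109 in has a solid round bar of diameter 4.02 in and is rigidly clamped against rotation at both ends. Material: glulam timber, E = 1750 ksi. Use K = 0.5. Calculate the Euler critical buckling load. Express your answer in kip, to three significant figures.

I = πd⁴/64 = π×4.02⁴/64 = 12.82 in⁴
Effective length L_e = K·L = 0.5 × 109 = 54.50 in
P_cr = π²EI / L_e² = π² × 1750×10³ × 12.82 / 54.50² = 7.455×10^4 lb

P_cr ≈ 74.5 kip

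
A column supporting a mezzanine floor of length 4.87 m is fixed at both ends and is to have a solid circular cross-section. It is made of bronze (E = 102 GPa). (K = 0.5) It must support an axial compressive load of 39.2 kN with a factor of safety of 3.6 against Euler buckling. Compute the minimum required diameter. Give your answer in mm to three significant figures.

d ≈ 64.1 mm

Required P_cr = n·P = 3.6 × 39.2 = 141.1 kN
L_e = K·L = 0.5 × 4.87 = 2.435 m
Required I = P_cr·L_e²/(π²E) = 1.411×10^5 × 2.435² / (π² × 1.02×10^11) = 8.312×10^-7 m⁴
I_req = 8.312×10^5 mm⁴
Solid circle: I = πd⁴/64  ⇒  d = (64I/π)^(1/4) = (64×8.312×10^5/π)^(1/4) = 64.1 mm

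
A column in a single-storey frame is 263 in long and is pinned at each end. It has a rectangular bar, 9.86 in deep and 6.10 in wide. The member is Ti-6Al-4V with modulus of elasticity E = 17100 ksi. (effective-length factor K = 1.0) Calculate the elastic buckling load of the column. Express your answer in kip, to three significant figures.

P_cr ≈ 455 kip

Buckling occurs about the weak axis: I_min = h·b³/12 with b = 6.10 in (the shorter side).
I_min = 9.86×6.10³/12 = 186.5 in⁴
Effective length L_e = K·L = 1 × 263 = 263.0 in
P_cr = π²EI / L_e² = π² × 17100×10³ × 186.5 / 263.0² = 4.551×10^5 lb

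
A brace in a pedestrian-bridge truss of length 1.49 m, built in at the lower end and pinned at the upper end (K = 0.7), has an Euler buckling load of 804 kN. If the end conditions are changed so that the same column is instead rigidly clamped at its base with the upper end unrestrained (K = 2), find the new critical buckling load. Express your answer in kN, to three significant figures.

P_cr ∝ 1/K², so P_cr,new = P_cr,old × (K_old/K_new)² = 804 × (0.7/2)²
= 804 × 0.1225 = 98.5 kN

P_cr ≈ 98.5 kN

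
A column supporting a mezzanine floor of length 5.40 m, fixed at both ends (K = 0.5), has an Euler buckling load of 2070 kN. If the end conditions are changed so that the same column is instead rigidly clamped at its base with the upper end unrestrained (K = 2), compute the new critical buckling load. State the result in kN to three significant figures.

P_cr ∝ 1/K², so P_cr,new = P_cr,old × (K_old/K_new)² = 2070 × (0.5/2)²
= 2070 × 0.06250 = 129 kN

P_cr ≈ 129 kN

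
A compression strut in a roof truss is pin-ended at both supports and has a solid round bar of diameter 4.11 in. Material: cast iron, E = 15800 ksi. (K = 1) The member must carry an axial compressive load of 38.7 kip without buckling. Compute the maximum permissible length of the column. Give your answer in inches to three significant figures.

L_max ≈ 238 in

I = πd⁴/64 = π×4.11⁴/64 = 14.01 in⁴
At the buckling limit P_cr = P = 3.870×10^4 lb
From P_cr = π²EI/(K·L)²:  L = (1/K)·√(π²EI/P_cr) = (1/1)·√(π²×1.58×10^7×14.01/3.870×10^4)
L = 238 in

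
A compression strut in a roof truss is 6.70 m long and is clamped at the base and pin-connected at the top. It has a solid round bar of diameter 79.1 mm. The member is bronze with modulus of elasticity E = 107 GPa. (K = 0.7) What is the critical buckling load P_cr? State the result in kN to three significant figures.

P_cr ≈ 92.3 kN

I = πd⁴/64 = π×79.1⁴/64 = 1.922×10^6 mm⁴
I = 1.922×10^6 mm⁴ = 1.922×10^-6 m⁴
Effective length L_e = K·L = 0.7 × 6.70 = 4.690 m
P_cr = π²EI / L_e² = π² × 107×10⁹ × 1.922×10^-6 / 4.690² = 9.226×10^4 N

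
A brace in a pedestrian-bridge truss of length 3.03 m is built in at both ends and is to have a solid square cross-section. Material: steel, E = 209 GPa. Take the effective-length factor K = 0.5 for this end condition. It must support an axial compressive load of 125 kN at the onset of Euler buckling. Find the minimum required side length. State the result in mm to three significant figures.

a ≈ 35.9 mm

L_e = K·L = 0.5 × 3.03 = 1.515 m
Required I = P_cr·L_e²/(π²E) = 1.250×10^5 × 1.515² / (π² × 2.09×10^11) = 1.391×10^-7 m⁴
I_req = 1.391×10^5 mm⁴
Solid square: I = a⁴/12  ⇒  a = (12I)^(1/4) = (12×1.391×10^5)^(1/4) = 35.9 mm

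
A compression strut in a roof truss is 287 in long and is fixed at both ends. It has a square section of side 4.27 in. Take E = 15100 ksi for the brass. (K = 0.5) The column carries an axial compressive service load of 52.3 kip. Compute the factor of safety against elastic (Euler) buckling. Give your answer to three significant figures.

n ≈ 3.83

I = a⁴/12 = 4.27⁴/12 = 27.70 in⁴
Effective length L_e = K·L = 0.5 × 287 = 143.5 in
P_cr = π²EI / L_e² = π² × 15100×10³ × 27.70 / 143.5² = 2.005×10^5 lb
Factor of safety n = P_cr / P = 200.49 / 52.3 = 3.83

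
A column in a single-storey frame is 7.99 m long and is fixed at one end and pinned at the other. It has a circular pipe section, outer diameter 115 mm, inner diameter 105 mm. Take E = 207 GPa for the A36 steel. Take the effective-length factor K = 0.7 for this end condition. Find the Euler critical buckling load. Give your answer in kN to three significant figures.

P_cr ≈ 171 kN

d_o = 115 mm, d_i = 105 mm
I = π(d_o⁴ − d_i⁴)/64 = π(115⁴ − 105.0⁴)/64 = 2.619×10^6 mm⁴
I = 2.619×10^6 mm⁴ = 2.619×10^-6 m⁴
Effective length L_e = K·L = 0.7 × 7.99 = 5.593 m
P_cr = π²EI / L_e² = π² × 207×10⁹ × 2.619×10^-6 / 5.593² = 1.710×10^5 N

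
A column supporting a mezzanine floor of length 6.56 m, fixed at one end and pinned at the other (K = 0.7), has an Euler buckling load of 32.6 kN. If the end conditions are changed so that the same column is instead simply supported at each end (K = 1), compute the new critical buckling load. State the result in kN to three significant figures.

P_cr ∝ 1/K², so P_cr,new = P_cr,old × (K_old/K_new)² = 32.6 × (0.7/1)²
= 32.6 × 0.4900 = 16.0 kN

P_cr ≈ 16.0 kN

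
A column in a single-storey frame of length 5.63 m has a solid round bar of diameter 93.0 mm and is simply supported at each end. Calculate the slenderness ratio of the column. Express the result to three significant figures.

λ ≈ 242

For a solid circle r = d/4 = 93.0/4 = 23.25 mm
L_e = K·L = 1 × 5.63 m = 5.630 m = 5630.0 mm
λ = L_e / r_min = 5630.0 / 23.25 = 242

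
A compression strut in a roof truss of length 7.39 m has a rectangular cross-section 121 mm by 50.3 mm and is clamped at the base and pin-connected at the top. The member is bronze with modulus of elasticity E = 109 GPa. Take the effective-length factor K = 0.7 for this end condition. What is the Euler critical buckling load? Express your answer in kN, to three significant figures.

P_cr ≈ 51.6 kN

Buckling occurs about the weak axis: I_min = h·b³/12 with b = 50.3 mm (the shorter side).
I_min = 121×50.3³/12 = 1.283×10^6 mm⁴
I = 1.283×10^6 mm⁴ = 1.283×10^-6 m⁴
Effective length L_e = K·L = 0.7 × 7.39 = 5.173 m
P_cr = π²EI / L_e² = π² × 109×10⁹ × 1.283×10^-6 / 5.173² = 5.159×10^4 N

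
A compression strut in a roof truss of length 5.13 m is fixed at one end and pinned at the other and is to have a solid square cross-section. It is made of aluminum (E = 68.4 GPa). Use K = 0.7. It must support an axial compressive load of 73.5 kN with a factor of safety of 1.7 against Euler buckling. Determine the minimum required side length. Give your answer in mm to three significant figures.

Required P_cr = n·P = 1.7 × 73.5 = 125.0 kN
L_e = K·L = 0.7 × 5.13 = 3.591 m
Required I = P_cr·L_e²/(π²E) = 1.250×10^5 × 3.591² / (π² × 6.84×10^10) = 2.387×10^-6 m⁴
I_req = 2.387×10^6 mm⁴
Solid square: I = a⁴/12  ⇒  a = (12I)^(1/4) = (12×2.387×10^6)^(1/4) = 73.2 mm

a ≈ 73.2 mm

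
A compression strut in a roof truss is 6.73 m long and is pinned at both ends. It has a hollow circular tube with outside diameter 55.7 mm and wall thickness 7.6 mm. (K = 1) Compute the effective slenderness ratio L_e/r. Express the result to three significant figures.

Inner diameter d_i = 55.7 − 2×7.6 = 40.50 mm
I = π(d_o⁴ − d_i⁴)/64 = π(55.7⁴ − 40.50⁴)/64 = 3.404×10^5 mm⁴
A = 1.148×10^3 mm²;  r_min = √(I/A) = √(3.404×10^5/1.148×10^3) = 17.22 mm
L_e = K·L = 1 × 6.73 m = 6.730 m = 6730.0 mm
λ = L_e / r_min = 6730.0 / 17.22 = 391

λ ≈ 391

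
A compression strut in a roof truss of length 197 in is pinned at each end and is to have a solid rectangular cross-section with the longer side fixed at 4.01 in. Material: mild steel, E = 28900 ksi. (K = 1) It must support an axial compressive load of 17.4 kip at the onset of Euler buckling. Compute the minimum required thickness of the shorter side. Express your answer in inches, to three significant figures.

b ≈ 1.92 in

L_e = K·L = 1 × 197 = 197.0 in
Required I = P_cr·L_e²/(π²E) = 1.740×10^4 × 197.0² / (π² × 2.89×10^7) = 2.367 in⁴
Rectangle, weak axis: I_min = h·b³/12 with h = 4.01 in fixed  ⇒  b = (12I/h)^(1/3) = 1.92 in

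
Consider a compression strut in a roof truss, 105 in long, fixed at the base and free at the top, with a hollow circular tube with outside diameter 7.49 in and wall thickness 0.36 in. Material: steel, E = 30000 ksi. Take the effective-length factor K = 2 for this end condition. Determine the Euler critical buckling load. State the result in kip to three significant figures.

P_cr ≈ 345 kip

Inner diameter d_i = 7.49 − 2×0.36 = 6.770 in
I = π(d_o⁴ − d_i⁴)/64 = π(7.49⁴ − 6.770⁴)/64 = 51.37 in⁴
Effective length L_e = K·L = 2 × 105 = 210.0 in
P_cr = π²EI / L_e² = π² × 30000×10³ × 51.37 / 210.0² = 3.449×10^5 lb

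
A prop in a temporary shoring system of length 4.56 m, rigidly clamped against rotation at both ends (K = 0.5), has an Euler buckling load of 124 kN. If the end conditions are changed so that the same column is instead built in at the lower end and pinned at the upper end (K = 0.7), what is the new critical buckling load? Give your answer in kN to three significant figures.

P_cr ≈ 63.3 kN

P_cr ∝ 1/K², so P_cr,new = P_cr,old × (K_old/K_new)² = 124 × (0.5/0.7)²
= 124 × 0.5102 = 63.3 kN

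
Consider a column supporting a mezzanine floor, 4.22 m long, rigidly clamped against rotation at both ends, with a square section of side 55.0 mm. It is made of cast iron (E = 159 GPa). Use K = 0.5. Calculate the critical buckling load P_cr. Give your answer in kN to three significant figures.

I = a⁴/12 = 55.0⁴/12 = 7.626×10^5 mm⁴
I = 7.626×10^5 mm⁴ = 7.626×10^-7 m⁴
Effective length L_e = K·L = 0.5 × 4.22 = 2.110 m
P_cr = π²EI / L_e² = π² × 159×10⁹ × 7.626×10^-7 / 2.110² = 2.688×10^5 N

P_cr ≈ 269 kN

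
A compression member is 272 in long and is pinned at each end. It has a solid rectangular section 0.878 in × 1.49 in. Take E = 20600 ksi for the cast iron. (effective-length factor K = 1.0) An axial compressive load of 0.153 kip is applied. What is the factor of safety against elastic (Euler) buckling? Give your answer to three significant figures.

Buckling occurs about the weak axis: I_min = h·b³/12 with b = 0.878 in (the shorter side).
I_min = 1.49×0.878³/12 = 8.404×10^-2 in⁴
Effective length L_e = K·L = 1 × 272 = 272.0 in
P_cr = π²EI / L_e² = π² × 20600×10³ × 8.404×10^-2 / 272.0² = 230.9 lb
Factor of safety n = P_cr / P = 0.23095 / 0.153 = 1.51

n ≈ 1.51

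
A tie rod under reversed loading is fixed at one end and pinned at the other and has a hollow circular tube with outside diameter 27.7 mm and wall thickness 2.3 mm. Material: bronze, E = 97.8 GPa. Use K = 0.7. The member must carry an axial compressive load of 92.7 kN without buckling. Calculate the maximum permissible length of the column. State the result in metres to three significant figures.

L_max ≈ 0.563 m

Inner diameter d_i = 27.7 − 2×2.3 = 23.10 mm
I = π(d_o⁴ − d_i⁴)/64 = π(27.7⁴ − 23.10⁴)/64 = 1.492×10^4 mm⁴
I = 1.492×10^-8 m⁴
At the buckling limit P_cr = P = 9.270×10^4 N
From P_cr = π²EI/(K·L)²:  L = (1/K)·√(π²EI/P_cr) = (1/0.7)·√(π²×9.78×10^10×1.492×10^-8/9.270×10^4)
L = 0.563 m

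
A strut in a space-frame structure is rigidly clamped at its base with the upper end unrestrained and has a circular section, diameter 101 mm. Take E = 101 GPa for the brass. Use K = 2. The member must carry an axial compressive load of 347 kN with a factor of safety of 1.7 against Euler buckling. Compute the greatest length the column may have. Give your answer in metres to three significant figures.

I = πd⁴/64 = π×101⁴/64 = 5.108×10^6 mm⁴
I = 5.108×10^-6 m⁴
Required critical load P_cr = n·P = 1.7 × 347 = 589.9 kN = 5.899×10^5 N
From P_cr = π²EI/(K·L)²:  L = (1/K)·√(π²EI/P_cr) = (1/2)·√(π²×1.01×10^11×5.108×10^-6/5.899×10^5)
L = 1.47 m

L_max ≈ 1.47 m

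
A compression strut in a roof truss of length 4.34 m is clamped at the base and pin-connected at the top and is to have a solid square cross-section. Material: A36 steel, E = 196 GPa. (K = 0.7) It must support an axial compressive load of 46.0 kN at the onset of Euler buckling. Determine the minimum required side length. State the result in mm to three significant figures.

a ≈ 40.3 mm

L_e = K·L = 0.7 × 4.34 = 3.038 m
Required I = P_cr·L_e²/(π²E) = 4.600×10^4 × 3.038² / (π² × 1.96×10^11) = 2.195×10^-7 m⁴
I_req = 2.195×10^5 mm⁴
Solid square: I = a⁴/12  ⇒  a = (12I)^(1/4) = (12×2.195×10^5)^(1/4) = 40.3 mm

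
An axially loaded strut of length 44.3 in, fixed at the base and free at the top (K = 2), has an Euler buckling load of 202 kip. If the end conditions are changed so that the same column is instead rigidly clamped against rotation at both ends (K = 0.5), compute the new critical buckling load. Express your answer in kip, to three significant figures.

P_cr ∝ 1/K², so P_cr,new = P_cr,old × (K_old/K_new)² = 202 × (2/0.5)²
= 202 × 16.00 = 3230 kip

P_cr ≈ 3230 kip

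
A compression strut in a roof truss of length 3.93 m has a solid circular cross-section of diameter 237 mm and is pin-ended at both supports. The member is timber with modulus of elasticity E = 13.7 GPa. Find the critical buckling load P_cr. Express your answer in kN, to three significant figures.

I = πd⁴/64 = π×237⁴/64 = 1.549×10^8 mm⁴
I = 1.549×10^8 mm⁴ = 1.549×10^-4 m⁴
Effective length L_e = K·L = 1 × 3.93 = 3.930 m
P_cr = π²EI / L_e² = π² × 13.7×10⁹ × 1.549×10^-4 / 3.930² = 1.356×10^6 N

P_cr ≈ 1360 kN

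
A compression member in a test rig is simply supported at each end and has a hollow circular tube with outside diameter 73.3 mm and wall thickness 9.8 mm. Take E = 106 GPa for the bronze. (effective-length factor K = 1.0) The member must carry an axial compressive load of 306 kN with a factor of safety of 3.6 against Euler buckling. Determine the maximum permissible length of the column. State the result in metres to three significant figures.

Inner diameter d_i = 73.3 − 2×9.8 = 53.70 mm
I = π(d_o⁴ − d_i⁴)/64 = π(73.3⁴ − 53.70⁴)/64 = 1.009×10^6 mm⁴
I = 1.009×10^-6 m⁴
Required critical load P_cr = n·P = 3.6 × 306 = 1102 kN = 1.102×10^6 N
From P_cr = π²EI/(K·L)²:  L = (1/K)·√(π²EI/P_cr) = (1/1)·√(π²×1.06×10^11×1.009×10^-6/1.102×10^6)
L = 0.979 m

L_max ≈ 0.979 m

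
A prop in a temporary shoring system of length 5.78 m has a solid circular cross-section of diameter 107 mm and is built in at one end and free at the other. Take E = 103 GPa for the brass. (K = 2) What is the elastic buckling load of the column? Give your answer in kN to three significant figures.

I = πd⁴/64 = π×107⁴/64 = 6.434×10^6 mm⁴
I = 6.434×10^6 mm⁴ = 6.434×10^-6 m⁴
Effective length L_e = K·L = 2 × 5.78 = 11.56 m
P_cr = π²EI / L_e² = π² × 103×10⁹ × 6.434×10^-6 / 11.56² = 4.895×10^4 N

P_cr ≈ 48.9 kN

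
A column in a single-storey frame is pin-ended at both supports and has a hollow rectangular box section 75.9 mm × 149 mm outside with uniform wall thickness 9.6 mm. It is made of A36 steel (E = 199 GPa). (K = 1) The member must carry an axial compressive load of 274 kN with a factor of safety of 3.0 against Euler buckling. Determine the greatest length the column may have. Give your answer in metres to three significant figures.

Inner dimensions: h_i = 149 − 2×9.6 = 129.8 mm, b_i = 75.9 − 2×9.6 = 56.70 mm
Weak-axis I_min = (h_o·b_o³ − h_i·b_i³)/12 with b_o = 75.9, b_i = 56.70 mm (shorter outer/inner sides).
I_min = (149×75.9³ − 129.8×56.70³)/12 = 3.457×10^6 mm⁴
I = 3.457×10^-6 m⁴
Required critical load P_cr = n·P = 3.0 × 274 = 822.0 kN = 8.220×10^5 N
From P_cr = π²EI/(K·L)²:  L = (1/K)·√(π²EI/P_cr) = (1/1)·√(π²×1.99×10^11×3.457×10^-6/8.220×10^5)
L = 2.87 m

L_max ≈ 2.87 m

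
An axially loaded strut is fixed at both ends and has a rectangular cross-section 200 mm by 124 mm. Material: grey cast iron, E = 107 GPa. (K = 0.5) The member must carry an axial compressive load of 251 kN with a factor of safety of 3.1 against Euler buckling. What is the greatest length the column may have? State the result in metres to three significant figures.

L_max ≈ 13.1 m

Buckling occurs about the weak axis: I_min = h·b³/12 with b = 124 mm (the shorter side).
I_min = 200×124³/12 = 3.178×10^7 mm⁴
I = 3.178×10^-5 m⁴
Required critical load P_cr = n·P = 3.1 × 251 = 778.1 kN = 7.781×10^5 N
From P_cr = π²EI/(K·L)²:  L = (1/K)·√(π²EI/P_cr) = (1/0.5)·√(π²×1.07×10^11×3.178×10^-5/7.781×10^5)
L = 13.1 m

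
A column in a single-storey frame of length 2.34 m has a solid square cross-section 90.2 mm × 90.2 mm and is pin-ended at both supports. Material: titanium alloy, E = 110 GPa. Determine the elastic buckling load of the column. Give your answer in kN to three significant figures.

P_cr ≈ 1090 kN

I = a⁴/12 = 90.2⁴/12 = 5.516×10^6 mm⁴
I = 5.516×10^6 mm⁴ = 5.516×10^-6 m⁴
Effective length L_e = K·L = 1 × 2.34 = 2.340 m
P_cr = π²EI / L_e² = π² × 110×10⁹ × 5.516×10^-6 / 2.340² = 1.094×10^6 N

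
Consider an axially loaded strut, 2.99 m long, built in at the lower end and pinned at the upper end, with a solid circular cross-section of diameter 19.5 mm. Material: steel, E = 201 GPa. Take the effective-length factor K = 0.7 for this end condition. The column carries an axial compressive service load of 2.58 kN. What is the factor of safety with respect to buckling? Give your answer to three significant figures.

n ≈ 1.25

I = πd⁴/64 = π×19.5⁴/64 = 7.098×10^3 mm⁴
I = 7.098×10^3 mm⁴ = 7.098×10^-9 m⁴
Effective length L_e = K·L = 0.7 × 2.99 = 2.093 m
P_cr = π²EI / L_e² = π² × 201×10⁹ × 7.098×10^-9 / 2.093² = 3.214×10^3 N
Factor of safety n = P_cr / P = 3.2141 / 2.58 = 1.25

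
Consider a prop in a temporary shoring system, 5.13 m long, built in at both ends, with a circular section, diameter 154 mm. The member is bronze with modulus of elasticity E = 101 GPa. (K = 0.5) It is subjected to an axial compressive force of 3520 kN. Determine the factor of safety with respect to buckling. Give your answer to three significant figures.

n ≈ 1.19

I = πd⁴/64 = π×154⁴/64 = 2.761×10^7 mm⁴
I = 2.761×10^7 mm⁴ = 2.761×10^-5 m⁴
Effective length L_e = K·L = 0.5 × 5.13 = 2.565 m
P_cr = π²EI / L_e² = π² × 101×10⁹ × 2.761×10^-5 / 2.565² = 4.183×10^6 N
Factor of safety n = P_cr / P = 4183.1 / 3520 = 1.19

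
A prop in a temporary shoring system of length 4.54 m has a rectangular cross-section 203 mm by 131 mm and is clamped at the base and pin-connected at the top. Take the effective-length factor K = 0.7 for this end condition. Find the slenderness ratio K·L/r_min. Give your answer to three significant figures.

λ ≈ 84.0

For a rectangle r_min = b/√12 = 131/√12 = 37.82 mm
L_e = K·L = 0.7 × 4.54 m = 3.178 m = 3178.0 mm
λ = L_e / r_min = 3178.0 / 37.82 = 84.0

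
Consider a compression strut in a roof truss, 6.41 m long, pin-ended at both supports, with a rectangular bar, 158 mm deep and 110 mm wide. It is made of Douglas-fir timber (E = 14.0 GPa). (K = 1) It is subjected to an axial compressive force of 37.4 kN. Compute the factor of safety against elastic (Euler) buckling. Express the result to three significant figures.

n ≈ 1.58

Buckling occurs about the weak axis: I_min = h·b³/12 with b = 110 mm (the shorter side).
I_min = 158×110³/12 = 1.752×10^7 mm⁴
I = 1.752×10^7 mm⁴ = 1.752×10^-5 m⁴
Effective length L_e = K·L = 1 × 6.41 = 6.410 m
P_cr = π²EI / L_e² = π² × 14.0×10⁹ × 1.752×10^-5 / 6.410² = 5.893×10^4 N
Factor of safety n = P_cr / P = 58.934 / 37.4 = 1.58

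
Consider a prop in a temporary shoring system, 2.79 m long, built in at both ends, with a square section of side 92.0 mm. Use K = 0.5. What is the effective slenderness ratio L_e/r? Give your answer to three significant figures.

λ ≈ 52.5

For a square r = a/√12 = 92.0/√12 = 26.56 mm
L_e = K·L = 0.5 × 2.79 m = 1.395 m = 1395.0 mm
λ = L_e / r_min = 1395.0 / 26.56 = 52.5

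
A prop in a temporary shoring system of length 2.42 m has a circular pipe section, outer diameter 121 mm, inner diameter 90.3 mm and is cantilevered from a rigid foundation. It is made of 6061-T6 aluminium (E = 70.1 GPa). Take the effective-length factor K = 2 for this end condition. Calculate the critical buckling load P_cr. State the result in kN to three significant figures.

d_o = 121 mm, d_i = 90.3 mm
I = π(d_o⁴ − d_i⁴)/64 = π(121⁴ − 90.30⁴)/64 = 7.259×10^6 mm⁴
I = 7.259×10^6 mm⁴ = 7.259×10^-6 m⁴
Effective length L_e = K·L = 2 × 2.42 = 4.840 m
P_cr = π²EI / L_e² = π² × 70.1×10⁹ × 7.259×10^-6 / 4.840² = 2.144×10^5 N

P_cr ≈ 214 kN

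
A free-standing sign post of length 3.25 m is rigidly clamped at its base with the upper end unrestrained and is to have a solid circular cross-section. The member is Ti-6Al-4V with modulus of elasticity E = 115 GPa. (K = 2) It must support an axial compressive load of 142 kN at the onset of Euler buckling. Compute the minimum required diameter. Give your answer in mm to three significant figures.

d ≈ 102 mm

L_e = K·L = 2 × 3.25 = 6.500 m
Required I = P_cr·L_e²/(π²E) = 1.420×10^5 × 6.500² / (π² × 1.15×10^11) = 5.286×10^-6 m⁴
I_req = 5.286×10^6 mm⁴
Solid circle: I = πd⁴/64  ⇒  d = (64I/π)^(1/4) = (64×5.286×10^6/π)^(1/4) = 102 mm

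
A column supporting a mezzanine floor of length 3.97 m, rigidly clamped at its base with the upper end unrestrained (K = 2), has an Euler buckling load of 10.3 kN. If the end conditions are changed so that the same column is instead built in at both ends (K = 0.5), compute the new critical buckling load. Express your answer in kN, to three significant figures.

P_cr ≈ 165 kN

P_cr ∝ 1/K², so P_cr,new = P_cr,old × (K_old/K_new)² = 10.3 × (2/0.5)²
= 10.3 × 16.00 = 165 kN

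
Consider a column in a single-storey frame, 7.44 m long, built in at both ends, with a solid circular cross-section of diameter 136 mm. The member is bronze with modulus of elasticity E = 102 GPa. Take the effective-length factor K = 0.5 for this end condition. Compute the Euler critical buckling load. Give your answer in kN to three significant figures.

I = πd⁴/64 = π×136⁴/64 = 1.679×10^7 mm⁴
I = 1.679×10^7 mm⁴ = 1.679×10^-5 m⁴
Effective length L_e = K·L = 0.5 × 7.44 = 3.720 m
P_cr = π²EI / L_e² = π² × 102×10⁹ × 1.679×10^-5 / 3.720² = 1.222×10^6 N

P_cr ≈ 1220 kN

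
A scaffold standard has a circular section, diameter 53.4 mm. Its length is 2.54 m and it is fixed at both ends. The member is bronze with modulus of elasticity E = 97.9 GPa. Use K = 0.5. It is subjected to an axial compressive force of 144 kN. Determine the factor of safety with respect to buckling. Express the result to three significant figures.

n ≈ 1.66

I = πd⁴/64 = π×53.4⁴/64 = 3.991×10^5 mm⁴
I = 3.991×10^5 mm⁴ = 3.991×10^-7 m⁴
Effective length L_e = K·L = 0.5 × 2.54 = 1.270 m
P_cr = π²EI / L_e² = π² × 97.9×10⁹ × 3.991×10^-7 / 1.270² = 2.391×10^5 N
Factor of safety n = P_cr / P = 239.12 / 144 = 1.66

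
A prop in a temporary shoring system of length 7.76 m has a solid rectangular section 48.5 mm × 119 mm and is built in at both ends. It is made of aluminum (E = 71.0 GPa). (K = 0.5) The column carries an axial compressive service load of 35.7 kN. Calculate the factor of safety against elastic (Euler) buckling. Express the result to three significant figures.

Buckling occurs about the weak axis: I_min = h·b³/12 with b = 48.5 mm (the shorter side).
I_min = 119×48.5³/12 = 1.131×10^6 mm⁴
I = 1.131×10^6 mm⁴ = 1.131×10^-6 m⁴
Effective length L_e = K·L = 0.5 × 7.76 = 3.880 m
P_cr = π²EI / L_e² = π² × 71.0×10⁹ × 1.131×10^-6 / 3.880² = 5.266×10^4 N
Factor of safety n = P_cr / P = 52.661 / 35.7 = 1.48

n ≈ 1.48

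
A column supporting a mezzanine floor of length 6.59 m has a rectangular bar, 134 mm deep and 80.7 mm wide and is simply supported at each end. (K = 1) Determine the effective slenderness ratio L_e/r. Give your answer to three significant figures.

For a rectangle r_min = b/√12 = 80.7/√12 = 23.30 mm
L_e = K·L = 1 × 6.59 m = 6.590 m = 6590.0 mm
λ = L_e / r_min = 6590.0 / 23.30 = 283

λ ≈ 283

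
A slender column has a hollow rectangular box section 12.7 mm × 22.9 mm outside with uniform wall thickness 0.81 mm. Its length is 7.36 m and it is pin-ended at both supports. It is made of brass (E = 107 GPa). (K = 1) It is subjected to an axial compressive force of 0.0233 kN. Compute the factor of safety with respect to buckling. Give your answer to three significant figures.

Inner dimensions: h_i = 22.9 − 2×0.81 = 21.28 mm, b_i = 12.7 − 2×0.81 = 11.08 mm
Weak-axis I_min = (h_o·b_o³ − h_i·b_i³)/12 with b_o = 12.7, b_i = 11.08 mm (shorter outer/inner sides).
I_min = (22.9×12.7³ − 21.28×11.08³)/12 = 1.497×10^3 mm⁴
I = 1.497×10^3 mm⁴ = 1.497×10^-9 m⁴
Effective length L_e = K·L = 1 × 7.36 = 7.360 m
P_cr = π²EI / L_e² = π² × 107×10⁹ × 1.497×10^-9 / 7.360² = 29.18 N
Factor of safety n = P_cr / P = 0.029181 / 0.0233 = 1.25

n ≈ 1.25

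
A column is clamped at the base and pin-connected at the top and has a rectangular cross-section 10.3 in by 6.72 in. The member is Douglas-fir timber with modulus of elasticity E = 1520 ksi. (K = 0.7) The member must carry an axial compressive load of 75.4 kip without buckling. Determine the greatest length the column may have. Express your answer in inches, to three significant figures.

L_max ≈ 325 in

Buckling occurs about the weak axis: I_min = h·b³/12 with b = 6.72 in (the shorter side).
I_min = 10.3×6.72³/12 = 260.5 in⁴
At the buckling limit P_cr = P = 7.540×10^4 lb
From P_cr = π²EI/(K·L)²:  L = (1/K)·√(π²EI/P_cr) = (1/0.7)·√(π²×1.52×10^6×260.5/7.540×10^4)
L = 325 in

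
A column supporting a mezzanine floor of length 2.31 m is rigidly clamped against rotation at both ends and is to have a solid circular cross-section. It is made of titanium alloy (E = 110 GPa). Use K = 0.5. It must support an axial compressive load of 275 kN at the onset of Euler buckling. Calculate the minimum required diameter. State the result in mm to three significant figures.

L_e = K·L = 0.5 × 2.31 = 1.155 m
Required I = P_cr·L_e²/(π²E) = 2.750×10^5 × 1.155² / (π² × 1.10×10^11) = 3.379×10^-7 m⁴
I_req = 3.379×10^5 mm⁴
Solid circle: I = πd⁴/64  ⇒  d = (64I/π)^(1/4) = (64×3.379×10^5/π)^(1/4) = 51.2 mm

d ≈ 51.2 mm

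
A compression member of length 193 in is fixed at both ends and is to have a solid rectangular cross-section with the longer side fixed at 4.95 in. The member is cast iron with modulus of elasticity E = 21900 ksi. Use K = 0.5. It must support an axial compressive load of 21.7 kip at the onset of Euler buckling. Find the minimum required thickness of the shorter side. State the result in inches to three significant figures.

L_e = K·L = 0.5 × 193 = 96.50 in
Required I = P_cr·L_e²/(π²E) = 2.170×10^4 × 96.50² / (π² × 2.19×10^7) = 0.9349 in⁴
Rectangle, weak axis: I_min = h·b³/12 with h = 4.95 in fixed  ⇒  b = (12I/h)^(1/3) = 1.31 in

b ≈ 1.31 in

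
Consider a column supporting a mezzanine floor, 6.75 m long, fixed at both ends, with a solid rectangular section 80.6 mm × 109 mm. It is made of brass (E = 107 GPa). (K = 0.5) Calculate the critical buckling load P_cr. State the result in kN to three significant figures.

Buckling occurs about the weak axis: I_min = h·b³/12 with b = 80.6 mm (the shorter side).
I_min = 109×80.6³/12 = 4.756×10^6 mm⁴
I = 4.756×10^6 mm⁴ = 4.756×10^-6 m⁴
Effective length L_e = K·L = 0.5 × 6.75 = 3.375 m
P_cr = π²EI / L_e² = π² × 107×10⁹ × 4.756×10^-6 / 3.375² = 4.409×10^5 N

P_cr ≈ 441 kN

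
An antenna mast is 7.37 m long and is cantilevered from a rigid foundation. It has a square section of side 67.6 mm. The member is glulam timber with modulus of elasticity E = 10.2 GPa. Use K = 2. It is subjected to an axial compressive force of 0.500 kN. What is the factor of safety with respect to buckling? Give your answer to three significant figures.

I = a⁴/12 = 67.6⁴/12 = 1.740×10^6 mm⁴
I = 1.740×10^6 mm⁴ = 1.740×10^-6 m⁴
Effective length L_e = K·L = 2 × 7.37 = 14.74 m
P_cr = π²EI / L_e² = π² × 10.2×10⁹ × 1.740×10^-6 / 14.74² = 806.3 N
Factor of safety n = P_cr / P = 0.80633 / 0.500 = 1.61

n ≈ 1.61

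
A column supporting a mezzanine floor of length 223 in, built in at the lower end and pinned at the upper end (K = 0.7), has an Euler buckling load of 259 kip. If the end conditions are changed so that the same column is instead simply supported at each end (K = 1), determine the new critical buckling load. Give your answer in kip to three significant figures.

P_cr ∝ 1/K², so P_cr,new = P_cr,old × (K_old/K_new)² = 259 × (0.7/1)²
= 259 × 0.4900 = 127 kip

P_cr ≈ 127 kip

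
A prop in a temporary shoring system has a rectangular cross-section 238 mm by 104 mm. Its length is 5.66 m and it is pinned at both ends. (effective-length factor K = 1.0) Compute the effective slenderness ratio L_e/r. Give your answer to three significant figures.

Buckling occurs about the weak axis: I_min = h·b³/12 with b = 104 mm (the shorter side).
I_min = 238×104³/12 = 2.231×10^7 mm⁴
A = 2.475×10^4 mm²;  r_min = √(I/A) = √(2.231×10^7/2.475×10^4) = 30.02 mm
L_e = K·L = 1 × 5.66 m = 5.660 m = 5660.0 mm
λ = L_e / r_min = 5660.0 / 30.02 = 189

λ ≈ 189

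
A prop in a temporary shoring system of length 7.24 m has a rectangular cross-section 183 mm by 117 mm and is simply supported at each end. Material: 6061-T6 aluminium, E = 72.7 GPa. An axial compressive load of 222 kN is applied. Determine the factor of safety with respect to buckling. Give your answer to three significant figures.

n ≈ 1.51

Buckling occurs about the weak axis: I_min = h·b³/12 with b = 117 mm (the shorter side).
I_min = 183×117³/12 = 2.442×10^7 mm⁴
I = 2.442×10^7 mm⁴ = 2.442×10^-5 m⁴
Effective length L_e = K·L = 1 × 7.24 = 7.240 m
P_cr = π²EI / L_e² = π² × 72.7×10⁹ × 2.442×10^-5 / 7.240² = 3.343×10^5 N
Factor of safety n = P_cr / P = 334.34 / 222 = 1.51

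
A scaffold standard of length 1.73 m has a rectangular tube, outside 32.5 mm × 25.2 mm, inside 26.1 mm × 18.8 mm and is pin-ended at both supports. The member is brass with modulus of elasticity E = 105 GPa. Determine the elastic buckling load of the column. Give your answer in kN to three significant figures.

Weak-axis I_min = (h_o·b_o³ − h_i·b_i³)/12 with b_o = 25.2, b_i = 18.80 mm (shorter outer/inner sides).
I_min = (32.5×25.2³ − 26.10×18.80³)/12 = 2.889×10^4 mm⁴
I = 2.889×10^4 mm⁴ = 2.889×10^-8 m⁴
Effective length L_e = K·L = 1 × 1.73 = 1.730 m
P_cr = π²EI / L_e² = π² × 105×10⁹ × 2.889×10^-8 / 1.730² = 1.000×10^4 N

P_cr ≈ 10.0 kN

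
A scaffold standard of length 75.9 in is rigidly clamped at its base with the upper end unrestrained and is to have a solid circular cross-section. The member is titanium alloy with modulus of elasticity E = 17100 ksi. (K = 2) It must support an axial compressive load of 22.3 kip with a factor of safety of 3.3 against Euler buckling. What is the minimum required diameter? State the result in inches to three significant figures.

Required P_cr = n·P = 3.3 × 22.3 = 73.59 kip
L_e = K·L = 2 × 75.9 = 151.8 in
Required I = P_cr·L_e²/(π²E) = 7.359×10^4 × 151.8² / (π² × 1.71×10^7) = 10.05 in⁴
Solid circle: I = πd⁴/64  ⇒  d = (64I/π)^(1/4) = (64×10.05/π)^(1/4) = 3.78 in

d ≈ 3.78 in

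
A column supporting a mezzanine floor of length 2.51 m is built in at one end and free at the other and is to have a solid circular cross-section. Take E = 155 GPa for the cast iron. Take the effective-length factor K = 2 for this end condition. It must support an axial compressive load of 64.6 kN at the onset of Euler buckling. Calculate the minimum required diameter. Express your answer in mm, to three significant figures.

L_e = K·L = 2 × 2.51 = 5.020 m
Required I = P_cr·L_e²/(π²E) = 6.460×10^4 × 5.020² / (π² × 1.55×10^11) = 1.064×10^-6 m⁴
I_req = 1.064×10^6 mm⁴
Solid circle: I = πd⁴/64  ⇒  d = (64I/π)^(1/4) = (64×1.064×10^6/π)^(1/4) = 68.2 mm

d ≈ 68.2 mm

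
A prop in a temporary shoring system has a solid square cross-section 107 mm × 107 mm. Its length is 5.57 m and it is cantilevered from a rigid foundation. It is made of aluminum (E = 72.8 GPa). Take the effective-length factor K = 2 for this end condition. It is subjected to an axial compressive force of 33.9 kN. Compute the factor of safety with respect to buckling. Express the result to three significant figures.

n ≈ 1.87

I = a⁴/12 = 107⁴/12 = 1.092×10^7 mm⁴
I = 1.092×10^7 mm⁴ = 1.092×10^-5 m⁴
Effective length L_e = K·L = 2 × 5.57 = 11.14 m
P_cr = π²EI / L_e² = π² × 72.8×10⁹ × 1.092×10^-5 / 11.14² = 6.324×10^4 N
Factor of safety n = P_cr / P = 63.243 / 33.9 = 1.87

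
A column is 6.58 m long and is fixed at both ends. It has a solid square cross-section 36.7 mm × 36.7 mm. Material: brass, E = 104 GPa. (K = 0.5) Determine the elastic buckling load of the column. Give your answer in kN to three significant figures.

P_cr ≈ 14.3 kN

I = a⁴/12 = 36.7⁴/12 = 1.512×10^5 mm⁴
I = 1.512×10^5 mm⁴ = 1.512×10^-7 m⁴
Effective length L_e = K·L = 0.5 × 6.58 = 3.290 m
P_cr = π²EI / L_e² = π² × 104×10⁹ × 1.512×10^-7 / 3.290² = 1.434×10^4 N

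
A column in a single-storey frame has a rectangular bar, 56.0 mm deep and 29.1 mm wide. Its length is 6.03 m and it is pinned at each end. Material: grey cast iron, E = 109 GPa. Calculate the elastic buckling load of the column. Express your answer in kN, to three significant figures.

P_cr ≈ 3.40 kN

Buckling occurs about the weak axis: I_min = h·b³/12 with b = 29.1 mm (the shorter side).
I_min = 56.0×29.1³/12 = 1.150×10^5 mm⁴
I = 1.150×10^5 mm⁴ = 1.150×10^-7 m⁴
Effective length L_e = K·L = 1 × 6.03 = 6.030 m
P_cr = π²EI / L_e² = π² × 109×10⁹ × 1.150×10^-7 / 6.030² = 3.402×10^3 N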